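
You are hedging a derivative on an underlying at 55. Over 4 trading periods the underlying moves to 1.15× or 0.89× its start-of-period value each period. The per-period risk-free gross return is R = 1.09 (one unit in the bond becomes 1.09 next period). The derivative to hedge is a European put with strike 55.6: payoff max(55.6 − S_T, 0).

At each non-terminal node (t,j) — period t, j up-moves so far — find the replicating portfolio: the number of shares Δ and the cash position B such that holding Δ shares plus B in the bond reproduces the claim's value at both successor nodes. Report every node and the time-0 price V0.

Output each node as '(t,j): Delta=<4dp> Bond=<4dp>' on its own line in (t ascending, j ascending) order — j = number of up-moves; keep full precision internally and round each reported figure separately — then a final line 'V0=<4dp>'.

(0,0): Delta=-0.0798 Bond=4.7241
(1,0): Delta=-0.2940 Bond=15.6377
(1,1): Delta=-0.0300 Bond=2.0027
(2,0): Delta=-0.8744 Bond=42.3308
(2,1): Delta=-0.1593 Bond=9.4594
(2,2): Delta=0.0000 Bond=0.0000
(3,0): Delta=-1.0000 Bond=51.0092
(3,1): Delta=-0.8453 Bond=44.6800
(3,2): Delta=0.0000 Bond=0.0000
(3,3): Delta=0.0000 Bond=0.0000
V0=0.3373

Since d<R<u, set p* = (R−d)/(u−d) = 0.7692; price each node as the discounted p*-expectation of its children.
At expiry t=4: V(4,0)=21.0918, V(4,1)=11.0107, V(4,2)=0.0000, V(4,3)=0.0000, V(4,4)=0.0000
Node (3,0) S=38.7733: V=(p*·11.0107+(1−p*)·21.0918)/1.09=12.2359; Δ=(11.0107−21.0918)/(44.5893−34.5082)=-1.0000; B=V−Δ·S=51.0092
Node (3,1) S=50.1003: V=(p*·0.0000+(1−p*)·11.0107)/1.09=2.3311; Δ=(0.0000−11.0107)/(57.6154−44.5893)=-0.8453; B=V−Δ·S=44.6800
Node (3,2) S=64.7364: V=(p*·0.0000+(1−p*)·0.0000)/1.09=0.0000; Δ=(0.0000−0.0000)/(74.4468−57.6154)=0.0000; B=V−Δ·S=0.0000
Node (3,3) S=83.6481: V=(p*·0.0000+(1−p*)·0.0000)/1.09=0.0000; Δ=(0.0000−0.0000)/(96.1953−74.4468)=0.0000; B=V−Δ·S=0.0000
Node (2,0) S=43.5655: V=(p*·2.3311+(1−p*)·12.2359)/1.09=4.2356; Δ=(2.3311−12.2359)/(50.1003−38.7733)=-0.8744; B=V−Δ·S=42.3308
Node (2,1) S=56.2925: V=(p*·0.0000+(1−p*)·2.3311)/1.09=0.4935; Δ=(0.0000−2.3311)/(64.7364−50.1003)=-0.1593; B=V−Δ·S=9.4594
Node (2,2) S=72.7375: V=(p*·0.0000+(1−p*)·0.0000)/1.09=0.0000; Δ=(0.0000−0.0000)/(83.6481−64.7364)=0.0000; B=V−Δ·S=0.0000
Node (1,0) S=48.9500: V=(p*·0.4935+(1−p*)·4.2356)/1.09=1.2450; Δ=(0.4935−4.2356)/(56.2925−43.5655)=-0.2940; B=V−Δ·S=15.6377
Node (1,1) S=63.2500: V=(p*·0.0000+(1−p*)·0.4935)/1.09=0.1045; Δ=(0.0000−0.4935)/(72.7375−56.2925)=-0.0300; B=V−Δ·S=2.0027
Node (0,0) S=55.0000: V=(p*·0.1045+(1−p*)·1.2450)/1.09=0.3373; Δ=(0.1045−1.2450)/(63.2500−48.9500)=-0.0798; B=V−Δ·S=4.7241
The time-0 hedge costs 0.3373, which is the no-arbitrage price.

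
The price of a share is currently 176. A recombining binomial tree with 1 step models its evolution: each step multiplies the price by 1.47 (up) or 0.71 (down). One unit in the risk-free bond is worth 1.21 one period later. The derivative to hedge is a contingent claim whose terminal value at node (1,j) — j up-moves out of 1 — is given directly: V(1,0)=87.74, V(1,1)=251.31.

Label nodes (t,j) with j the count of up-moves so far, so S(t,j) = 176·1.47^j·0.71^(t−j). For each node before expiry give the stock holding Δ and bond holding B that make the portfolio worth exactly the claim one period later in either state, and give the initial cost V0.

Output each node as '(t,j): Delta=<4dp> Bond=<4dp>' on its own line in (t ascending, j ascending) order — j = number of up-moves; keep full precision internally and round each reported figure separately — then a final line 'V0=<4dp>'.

(0,0): Delta=1.2229 Bond=-53.7759
V0=161.4478

Since d<R<u, set p* = (R−d)/(u−d) = 0.6579; price each node as the discounted p*-expectation of its children.
Payoff layer (t=1): V(1,0)=87.7400, V(1,1)=251.3100
  t=0,j=0: stock 176.0000 → up 258.7200 (V=251.3100), down 124.9600 (V=87.7400). Price 161.4478; hedge Δ=1.2229, bond B=-53.7759.
The time-0 hedge costs 161.4478, which is the no-arbitrage price.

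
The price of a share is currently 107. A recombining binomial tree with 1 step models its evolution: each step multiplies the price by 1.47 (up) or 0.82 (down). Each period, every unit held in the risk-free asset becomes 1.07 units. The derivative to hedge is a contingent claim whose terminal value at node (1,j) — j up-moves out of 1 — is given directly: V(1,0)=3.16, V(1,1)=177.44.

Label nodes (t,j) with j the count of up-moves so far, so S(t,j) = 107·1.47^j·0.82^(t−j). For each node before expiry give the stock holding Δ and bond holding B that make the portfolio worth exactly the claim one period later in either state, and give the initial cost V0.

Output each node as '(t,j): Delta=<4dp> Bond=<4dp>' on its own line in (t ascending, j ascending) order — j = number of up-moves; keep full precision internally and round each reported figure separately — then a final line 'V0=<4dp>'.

Risk-neutral probability p* = (R−d)/(u−d) = (1.07−0.82)/(1.47−0.82) = 0.3846.
At expiry t=1: V(1,0)=3.1600, V(1,1)=177.4400
Node (0,0) S=107.0000: V=(p*·177.4400+(1−p*)·3.1600)/1.07=65.5988; Δ=(177.4400−3.1600)/(157.2900−87.7400)=2.5058; B=V−Δ·S=-202.5242
Root portfolio cost Δ·107+B reproduces V0=65.5988.

(0,0): Delta=2.5058 Bond=-202.5242
V0=65.5988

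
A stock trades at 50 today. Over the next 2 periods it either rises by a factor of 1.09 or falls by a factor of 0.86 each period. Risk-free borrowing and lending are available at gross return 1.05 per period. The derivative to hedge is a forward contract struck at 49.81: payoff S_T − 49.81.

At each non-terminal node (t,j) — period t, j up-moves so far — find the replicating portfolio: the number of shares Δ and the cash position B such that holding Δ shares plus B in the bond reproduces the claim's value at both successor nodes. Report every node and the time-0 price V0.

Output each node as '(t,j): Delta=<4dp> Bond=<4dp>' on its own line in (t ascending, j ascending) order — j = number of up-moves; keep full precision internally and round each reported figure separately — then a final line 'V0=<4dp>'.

No-arbitrage ⇒ martingale measure with p* = (R−d)/(u−d) = 0.8261.
Payoff layer (t=2): V(2,0)=-12.8300, V(2,1)=-2.9400, V(2,2)=9.5950
  t=1,j=0: stock 43.0000 → up 46.8700 (V=-2.9400), down 36.9800 (V=-12.8300). Price -4.4381; hedge Δ=1.0000, bond B=-47.4381.
  t=1,j=1: stock 54.5000 → up 59.4050 (V=9.5950), down 46.8700 (V=-2.9400). Price 7.0619; hedge Δ=1.0000, bond B=-47.4381.
  t=0,j=0: stock 50.0000 → up 54.5000 (V=7.0619), down 43.0000 (V=-4.4381). Price 4.8209; hedge Δ=1.0000, bond B=-45.1791.
Check: Δ(0,0)·S0 + B(0,0) = 4.8209 = V0.

(0,0): Delta=1.0000 Bond=-45.1791
(1,0): Delta=1.0000 Bond=-47.4381
(1,1): Delta=1.0000 Bond=-47.4381
V0=4.8209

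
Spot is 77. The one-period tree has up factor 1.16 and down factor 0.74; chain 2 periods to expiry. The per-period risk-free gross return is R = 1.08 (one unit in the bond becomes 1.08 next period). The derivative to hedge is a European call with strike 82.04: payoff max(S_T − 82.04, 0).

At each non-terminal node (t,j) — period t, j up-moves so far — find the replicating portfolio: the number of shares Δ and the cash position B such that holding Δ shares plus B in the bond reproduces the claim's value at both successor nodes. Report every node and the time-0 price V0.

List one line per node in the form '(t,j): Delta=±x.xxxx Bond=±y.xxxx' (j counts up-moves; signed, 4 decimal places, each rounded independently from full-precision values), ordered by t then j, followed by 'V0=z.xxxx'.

(0,0): Delta=0.5000 Bond=-26.3778
(1,0): Delta=0.0000 Bond=0.0000
(1,1): Delta=0.5750 Bond=-35.1911
V0=12.1195

Since d<R<u, set p* = (R−d)/(u−d) = 0.8095; price each node as the discounted p*-expectation of its children.
Terminal values V(2,·): V(2,0)=0.0000, V(2,1)=0.0000, V(2,2)=21.5712
  t=1,j=0: stock 56.9800 → up 66.0968 (V=0.0000), down 42.1652 (V=0.0000). Price 0.0000; hedge Δ=0.0000, bond B=0.0000.
  t=1,j=1: stock 89.3200 → up 103.6112 (V=21.5712), down 66.0968 (V=0.0000). Price 16.1689; hedge Δ=0.5750, bond B=-35.1911.
  t=0,j=0: stock 77.0000 → up 89.3200 (V=16.1689), down 56.9800 (V=0.0000). Price 12.1195; hedge Δ=0.5000, bond B=-26.3778.
Each (Δ,B) replicates both successor values, so the strategy is self-financing and V0 is arbitrage-free.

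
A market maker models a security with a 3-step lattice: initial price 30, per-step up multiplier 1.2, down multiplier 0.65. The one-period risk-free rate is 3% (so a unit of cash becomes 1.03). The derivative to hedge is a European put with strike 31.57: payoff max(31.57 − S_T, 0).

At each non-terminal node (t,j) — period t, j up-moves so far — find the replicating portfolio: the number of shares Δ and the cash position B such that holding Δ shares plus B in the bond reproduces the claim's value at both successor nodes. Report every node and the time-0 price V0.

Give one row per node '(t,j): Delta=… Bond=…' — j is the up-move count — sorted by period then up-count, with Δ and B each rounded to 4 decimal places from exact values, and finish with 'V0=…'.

(0,0): Delta=-0.4472 Bond=18.4261
(1,0): Delta=-1.0000 Bond=29.7578
(1,1): Delta=-0.3133 Bond=14.1568
(2,0): Delta=-1.0000 Bond=30.6505
(2,1): Delta=-1.0000 Bond=30.6505
(2,2): Delta=-0.1469 Bond=7.3928
V0=5.0090

No-arbitrage ⇒ martingale measure with p* = (R−d)/(u−d) = 0.6909.
Payoff layer (t=3): V(3,0)=23.3313, V(3,1)=16.3600, V(3,2)=3.4900, V(3,3)=0.0000
Node (2,0) S=12.6750: V=(p*·16.3600+(1−p*)·23.3313)/1.03=17.9755; Δ=(16.3600−23.3313)/(15.2100−8.2388)=-1.0000; B=V−Δ·S=30.6505
Node (2,1) S=23.4000: V=(p*·3.4900+(1−p*)·16.3600)/1.03=7.2505; Δ=(3.4900−16.3600)/(28.0800−15.2100)=-1.0000; B=V−Δ·S=30.6505
Node (2,2) S=43.2000: V=(p*·0.0000+(1−p*)·3.4900)/1.03=1.0473; Δ=(0.0000−3.4900)/(51.8400−28.0800)=-0.1469; B=V−Δ·S=7.3928
Node (1,0) S=19.5000: V=(p*·7.2505+(1−p*)·17.9755)/1.03=10.2578; Δ=(7.2505−17.9755)/(23.4000−12.6750)=-1.0000; B=V−Δ·S=29.7578
Node (1,1) S=36.0000: V=(p*·1.0473+(1−p*)·7.2505)/1.03=2.8783; Δ=(1.0473−7.2505)/(43.2000−23.4000)=-0.3133; B=V−Δ·S=14.1568
Node (0,0) S=30.0000: V=(p*·2.8783+(1−p*)·10.2578)/1.03=5.0090; Δ=(2.8783−10.2578)/(36.0000−19.5000)=-0.4472; B=V−Δ·S=18.4261
Check: Δ(0,0)·S0 + B(0,0) = 5.0090 = V0.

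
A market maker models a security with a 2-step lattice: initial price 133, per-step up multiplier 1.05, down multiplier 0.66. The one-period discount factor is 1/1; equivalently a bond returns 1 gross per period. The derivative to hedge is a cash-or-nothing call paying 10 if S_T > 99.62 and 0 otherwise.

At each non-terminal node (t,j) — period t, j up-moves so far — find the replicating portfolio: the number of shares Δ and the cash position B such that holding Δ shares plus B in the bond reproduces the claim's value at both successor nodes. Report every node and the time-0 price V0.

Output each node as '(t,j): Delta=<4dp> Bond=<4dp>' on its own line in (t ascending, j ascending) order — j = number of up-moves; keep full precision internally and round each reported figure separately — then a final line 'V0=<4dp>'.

No-arbitrage ⇒ martingale measure with p* = (R−d)/(u−d) = 0.8718.
Terminal payoffs: V(2,0)=0.0000, V(2,1)=0.0000, V(2,2)=10.0000
(1,0): S=87.7800. Δ = (V_up−V_dn)/(S_up−S_dn) = (0.0000−0.0000)/(92.1690−57.9348) = 0.0000. V = [p*·0.0000 + (1−p*)·0.0000]/1 = 0.0000. B = V − Δ·S = 0.0000.
(1,1): S=139.6500. Δ = (V_up−V_dn)/(S_up−S_dn) = (10.0000−0.0000)/(146.6325−92.1690) = 0.1836. V = [p*·10.0000 + (1−p*)·0.0000]/1 = 8.7179. B = V − Δ·S = -16.9231.
(0,0): S=133.0000. Δ = (V_up−V_dn)/(S_up−S_dn) = (8.7179−0.0000)/(139.6500−87.7800) = 0.1681. V = [p*·8.7179 + (1−p*)·0.0000]/1 = 7.6003. B = V − Δ·S = -14.7535.
The time-0 hedge costs 7.6003, which is the no-arbitrage price.

(0,0): Delta=0.1681 Bond=-14.7535
(1,0): Delta=0.0000 Bond=0.0000
(1,1): Delta=0.1836 Bond=-16.9231
V0=7.6003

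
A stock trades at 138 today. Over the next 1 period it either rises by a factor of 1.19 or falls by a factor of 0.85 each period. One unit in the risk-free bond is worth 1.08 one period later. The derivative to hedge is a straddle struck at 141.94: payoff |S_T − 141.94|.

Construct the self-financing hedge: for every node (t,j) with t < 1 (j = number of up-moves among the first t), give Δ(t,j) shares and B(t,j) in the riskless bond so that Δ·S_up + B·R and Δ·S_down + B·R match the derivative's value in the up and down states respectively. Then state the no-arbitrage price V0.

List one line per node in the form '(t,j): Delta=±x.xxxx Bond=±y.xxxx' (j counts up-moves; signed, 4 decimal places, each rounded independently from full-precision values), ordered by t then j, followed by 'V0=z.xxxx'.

Risk-neutral probability p* = (R−d)/(u−d) = (1.08−0.85)/(1.19−0.85) = 0.6765.
Terminal values V(1,·): V(1,0)=24.6400, V(1,1)=22.2800
Node (0,0) S=138.0000: V=(p*·22.2800+(1−p*)·24.6400)/1.08=21.3366; Δ=(22.2800−24.6400)/(164.2200−117.3000)=-0.0503; B=V−Δ·S=28.2778
Self-financing check: at every node Δ·S+B equals the discounted successor values.

(0,0): Delta=-0.0503 Bond=28.2778
V0=21.3366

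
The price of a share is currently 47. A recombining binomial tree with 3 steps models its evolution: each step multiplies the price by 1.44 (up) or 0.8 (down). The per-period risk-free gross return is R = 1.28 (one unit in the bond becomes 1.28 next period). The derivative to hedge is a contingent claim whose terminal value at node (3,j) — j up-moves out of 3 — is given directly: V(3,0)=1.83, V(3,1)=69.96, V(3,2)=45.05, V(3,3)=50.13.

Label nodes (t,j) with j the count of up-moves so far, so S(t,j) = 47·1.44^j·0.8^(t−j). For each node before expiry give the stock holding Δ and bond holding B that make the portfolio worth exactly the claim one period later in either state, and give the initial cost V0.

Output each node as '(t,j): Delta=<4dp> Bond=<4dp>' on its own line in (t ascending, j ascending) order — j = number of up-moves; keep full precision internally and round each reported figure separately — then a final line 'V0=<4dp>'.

(0,0): Delta=-0.0452 Bond=25.9743
(1,0): Delta=-0.0536 Bond=33.5632
(1,1): Delta=-0.0436 Bond=33.1417
(2,0): Delta=3.5390 Bond=-65.1035
(2,1): Delta=-0.7189 Bond=78.9824
(2,2): Delta=0.0814 Bond=30.2344
V0=23.8518

Risk-neutral probability p* = (R−d)/(u−d) = (1.28−0.8)/(1.44−0.8) = 0.7500.
Payoff layer (t=3): V(3,0)=1.8300, V(3,1)=69.9600, V(3,2)=45.0500, V(3,3)=50.1300
  t=2,j=0: stock 30.0800 → up 43.3152 (V=69.9600), down 24.0640 (V=1.8300). Price 41.3496; hedge Δ=3.5390, bond B=-65.1035.
  t=2,j=1: stock 54.1440 → up 77.9674 (V=45.0500), down 43.3152 (V=69.9600). Price 40.0605; hedge Δ=-0.7189, bond B=78.9824.
  t=2,j=2: stock 97.4592 → up 140.3412 (V=50.1300), down 77.9674 (V=45.0500). Price 38.1719; hedge Δ=0.0814, bond B=30.2344.
  t=1,j=0: stock 37.6000 → up 54.1440 (V=40.0605), down 30.0800 (V=41.3496). Price 31.5491; hedge Δ=-0.0536, bond B=33.5632.
  t=1,j=1: stock 67.6800 → up 97.4592 (V=38.1719), down 54.1440 (V=40.0605). Price 30.1907; hedge Δ=-0.0436, bond B=33.1417.
  t=0,j=0: stock 47.0000 → up 67.6800 (V=30.1907), down 37.6000 (V=31.5491). Price 23.8518; hedge Δ=-0.0452, bond B=25.9743.
Each (Δ,B) replicates both successor values, so the strategy is self-financing and V0 is arbitrage-free.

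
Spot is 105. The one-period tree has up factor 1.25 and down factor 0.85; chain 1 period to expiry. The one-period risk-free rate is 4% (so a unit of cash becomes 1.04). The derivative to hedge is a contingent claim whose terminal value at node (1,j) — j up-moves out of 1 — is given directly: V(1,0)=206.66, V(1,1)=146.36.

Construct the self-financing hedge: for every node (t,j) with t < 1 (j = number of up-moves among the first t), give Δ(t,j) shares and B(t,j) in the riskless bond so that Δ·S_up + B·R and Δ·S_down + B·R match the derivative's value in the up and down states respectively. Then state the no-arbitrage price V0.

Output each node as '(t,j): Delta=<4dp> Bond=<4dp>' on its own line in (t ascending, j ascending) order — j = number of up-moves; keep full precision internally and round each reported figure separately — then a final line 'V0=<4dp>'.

(0,0): Delta=-1.4357 Bond=321.9207
V0=171.1707

Risk-neutral probability p* = (R−d)/(u−d) = (1.04−0.85)/(1.25−0.85) = 0.4750.
Terminal values V(1,·): V(1,0)=206.6600, V(1,1)=146.3600
Node (0,0) S=105.0000: V=(p*·146.3600+(1−p*)·206.6600)/1.04=171.1707; Δ=(146.3600−206.6600)/(131.2500−89.2500)=-1.4357; B=V−Δ·S=321.9207
Root portfolio cost Δ·105+B reproduces V0=171.1707.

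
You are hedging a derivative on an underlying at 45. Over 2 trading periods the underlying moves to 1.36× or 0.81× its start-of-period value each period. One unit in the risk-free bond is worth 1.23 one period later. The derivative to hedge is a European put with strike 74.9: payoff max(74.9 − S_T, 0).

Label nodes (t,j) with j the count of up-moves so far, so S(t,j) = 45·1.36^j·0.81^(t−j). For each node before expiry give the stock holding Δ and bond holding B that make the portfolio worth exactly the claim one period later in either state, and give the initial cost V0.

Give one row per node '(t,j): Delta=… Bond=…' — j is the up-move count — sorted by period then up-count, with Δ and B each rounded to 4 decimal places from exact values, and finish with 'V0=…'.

Under the risk-neutral measure, an up-move has probability p* = (R−d)/(u−d) = 0.7636 and values discount at R = 1.23.
Terminal payoffs: V(2,0)=45.3755, V(2,1)=25.3280, V(2,2)=0.0000
  t=1,j=0: stock 36.4500 → up 49.5720 (V=25.3280), down 29.5245 (V=45.3755). Price 24.4443; hedge Δ=-1.0000, bond B=60.8943.
  t=1,j=1: stock 61.2000 → up 83.2320 (V=0.0000), down 49.5720 (V=25.3280). Price 4.8672; hedge Δ=-0.7525, bond B=50.9181.
  t=0,j=0: stock 45.0000 → up 61.2000 (V=4.8672), down 36.4500 (V=24.4443). Price 7.7191; hedge Δ=-0.7910, bond B=43.3139.
Check: Δ(0,0)·S0 + B(0,0) = 7.7191 = V0.

(0,0): Delta=-0.7910 Bond=43.3139
(1,0): Delta=-1.0000 Bond=60.8943
(1,1): Delta=-0.7525 Bond=50.9181
V0=7.7191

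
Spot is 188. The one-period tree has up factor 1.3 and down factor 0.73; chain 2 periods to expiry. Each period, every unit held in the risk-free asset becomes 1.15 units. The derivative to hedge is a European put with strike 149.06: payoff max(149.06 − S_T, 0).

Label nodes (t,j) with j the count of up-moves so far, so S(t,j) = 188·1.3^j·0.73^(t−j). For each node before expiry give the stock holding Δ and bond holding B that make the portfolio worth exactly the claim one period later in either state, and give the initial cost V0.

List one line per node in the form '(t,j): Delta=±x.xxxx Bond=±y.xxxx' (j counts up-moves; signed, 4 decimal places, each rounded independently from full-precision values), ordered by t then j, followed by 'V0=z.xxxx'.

Since d<R<u, set p* = (R−d)/(u−d) = 0.7368; price each node as the discounted p*-expectation of its children.
At expiry t=2: V(2,0)=48.8748, V(2,1)=0.0000, V(2,2)=0.0000
(1,0): S=137.2400. Δ = (V_up−V_dn)/(S_up−S_dn) = (0.0000−48.8748)/(178.4120−100.1852) = -0.6248. V = [p*·0.0000 + (1−p*)·48.8748]/1.15 = 11.1842. B = V − Δ·S = 96.9294.
(1,1): S=244.4000. Δ = (V_up−V_dn)/(S_up−S_dn) = (0.0000−0.0000)/(317.7200−178.4120) = 0.0000. V = [p*·0.0000 + (1−p*)·0.0000]/1.15 = 0.0000. B = V − Δ·S = 0.0000.
(0,0): S=188.0000. Δ = (V_up−V_dn)/(S_up−S_dn) = (0.0000−11.1842)/(244.4000−137.2400) = -0.1044. V = [p*·0.0000 + (1−p*)·11.1842]/1.15 = 2.5593. B = V − Δ·S = 22.1806.
Check: Δ(0,0)·S0 + B(0,0) = 2.5593 = V0.

(0,0): Delta=-0.1044 Bond=22.1806
(1,0): Delta=-0.6248 Bond=96.9294
(1,1): Delta=0.0000 Bond=0.0000
V0=2.5593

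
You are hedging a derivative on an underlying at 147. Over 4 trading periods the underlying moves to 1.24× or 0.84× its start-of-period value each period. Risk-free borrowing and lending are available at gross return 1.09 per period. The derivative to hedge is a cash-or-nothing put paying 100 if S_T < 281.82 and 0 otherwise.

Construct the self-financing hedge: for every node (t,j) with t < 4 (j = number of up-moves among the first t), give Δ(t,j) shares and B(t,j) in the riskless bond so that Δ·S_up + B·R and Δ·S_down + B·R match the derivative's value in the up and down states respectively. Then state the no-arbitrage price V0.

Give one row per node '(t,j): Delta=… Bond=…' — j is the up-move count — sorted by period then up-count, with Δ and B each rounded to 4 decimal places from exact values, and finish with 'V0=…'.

The replicating-portfolio and risk-neutral prices coincide; use p* = (1.09−0.84)/(1.24−0.84) = 0.6250 for the latter.
At expiry t=4: V(4,0)=100.0000, V(4,1)=100.0000, V(4,2)=100.0000, V(4,3)=100.0000, V(4,4)=0.0000
  t=3,j=0: stock 87.1275 → up 108.0381 (V=100.0000), down 73.1871 (V=100.0000). Price 91.7431; hedge Δ=0.0000, bond B=91.7431.
  t=3,j=1: stock 128.6168 → up 159.4848 (V=100.0000), down 108.0381 (V=100.0000). Price 91.7431; hedge Δ=0.0000, bond B=91.7431.
  t=3,j=2: stock 189.8628 → up 235.4299 (V=100.0000), down 159.4848 (V=100.0000). Price 91.7431; hedge Δ=0.0000, bond B=91.7431.
  t=3,j=3: stock 280.2737 → up 347.5394 (V=0.0000), down 235.4299 (V=100.0000). Price 34.4037; hedge Δ=-0.8920, bond B=284.4037.
  t=2,j=0: stock 103.7232 → up 128.6168 (V=91.7431), down 87.1275 (V=91.7431). Price 84.1680; hedge Δ=0.0000, bond B=84.1680.
  t=2,j=1: stock 153.1152 → up 189.8628 (V=91.7431), down 128.6168 (V=91.7431). Price 84.1680; hedge Δ=0.0000, bond B=84.1680.
  t=2,j=2: stock 226.0272 → up 280.2737 (V=34.4037), down 189.8628 (V=91.7431). Price 51.2899; hedge Δ=-0.6342, bond B=194.6385.
  t=1,j=0: stock 123.4800 → up 153.1152 (V=84.1680), down 103.7232 (V=84.1680). Price 77.2183; hedge Δ=0.0000, bond B=77.2183.
  t=1,j=1: stock 182.2800 → up 226.0272 (V=51.2899), down 153.1152 (V=84.1680). Price 58.3662; hedge Δ=-0.4509, bond B=140.5615.
  t=0,j=0: stock 147.0000 → up 182.2800 (V=58.3662), down 123.4800 (V=77.2183). Price 60.0328; hedge Δ=-0.3206, bond B=107.1631.
Check: Δ(0,0)·S0 + B(0,0) = 60.0328 = V0.

(0,0): Delta=-0.3206 Bond=107.1631
(1,0): Delta=0.0000 Bond=77.2183
(1,1): Delta=-0.4509 Bond=140.5615
(2,0): Delta=0.0000 Bond=84.1680
(2,1): Delta=0.0000 Bond=84.1680
(2,2): Delta=-0.6342 Bond=194.6385
(3,0): Delta=0.0000 Bond=91.7431
(3,1): Delta=0.0000 Bond=91.7431
(3,2): Delta=0.0000 Bond=91.7431
(3,3): Delta=-0.8920 Bond=284.4037
V0=60.0328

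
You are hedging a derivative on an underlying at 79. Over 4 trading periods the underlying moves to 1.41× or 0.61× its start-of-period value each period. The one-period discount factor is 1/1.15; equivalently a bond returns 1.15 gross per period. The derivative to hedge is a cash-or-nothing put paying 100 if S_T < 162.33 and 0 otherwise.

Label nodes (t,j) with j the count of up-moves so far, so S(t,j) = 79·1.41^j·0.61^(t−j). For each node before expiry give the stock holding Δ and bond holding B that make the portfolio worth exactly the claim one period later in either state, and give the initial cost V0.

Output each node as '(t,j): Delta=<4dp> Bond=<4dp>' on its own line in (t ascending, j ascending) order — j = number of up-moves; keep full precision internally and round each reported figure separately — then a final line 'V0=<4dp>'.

(0,0): Delta=-0.3200 Bond=70.5832
(1,0): Delta=0.0000 Bond=65.7516
(1,1): Delta=-0.3866 Bond=88.5947
(2,0): Delta=0.0000 Bond=75.6144
(2,1): Delta=0.0000 Bond=75.6144
(2,2): Delta=-0.4671 Bond=114.5321
(3,0): Delta=0.0000 Bond=86.9565
(3,1): Delta=0.0000 Bond=86.9565
(3,2): Delta=0.0000 Bond=86.9565
(3,3): Delta=-0.5645 Bond=153.2609
V0=45.3061

Risk-neutral probability p* = (R−d)/(u−d) = (1.15−0.61)/(1.41−0.61) = 0.6750.
Payoff layer (t=4): V(4,0)=100.0000, V(4,1)=100.0000, V(4,2)=100.0000, V(4,3)=100.0000, V(4,4)=0.0000
(3,0): S=17.9315. Δ = (V_up−V_dn)/(S_up−S_dn) = (100.0000−100.0000)/(25.2834−10.9382) = 0.0000. V = [p*·100.0000 + (1−p*)·100.0000]/1.15 = 86.9565. B = V − Δ·S = 86.9565.
(3,1): S=41.4482. Δ = (V_up−V_dn)/(S_up−S_dn) = (100.0000−100.0000)/(58.4420−25.2834) = 0.0000. V = [p*·100.0000 + (1−p*)·100.0000]/1.15 = 86.9565. B = V − Δ·S = 86.9565.
(3,2): S=95.8065. Δ = (V_up−V_dn)/(S_up−S_dn) = (100.0000−100.0000)/(135.0872−58.4420) = 0.0000. V = [p*·100.0000 + (1−p*)·100.0000]/1.15 = 86.9565. B = V − Δ·S = 86.9565.
(3,3): S=221.4545. Δ = (V_up−V_dn)/(S_up−S_dn) = (0.0000−100.0000)/(312.2508−135.0872) = -0.5645. V = [p*·0.0000 + (1−p*)·100.0000]/1.15 = 28.2609. B = V − Δ·S = 153.2609.
(2,0): S=29.3959. Δ = (V_up−V_dn)/(S_up−S_dn) = (86.9565−86.9565)/(41.4482−17.9315) = 0.0000. V = [p*·86.9565 + (1−p*)·86.9565]/1.15 = 75.6144. B = V − Δ·S = 75.6144.
(2,1): S=67.9479. Δ = (V_up−V_dn)/(S_up−S_dn) = (86.9565−86.9565)/(95.8065−41.4482) = 0.0000. V = [p*·86.9565 + (1−p*)·86.9565]/1.15 = 75.6144. B = V − Δ·S = 75.6144.
(2,2): S=157.0599. Δ = (V_up−V_dn)/(S_up−S_dn) = (28.2609−86.9565)/(221.4545−95.8065) = -0.4671. V = [p*·28.2609 + (1−p*)·86.9565]/1.15 = 41.1626. B = V − Δ·S = 114.5321.
(1,0): S=48.1900. Δ = (V_up−V_dn)/(S_up−S_dn) = (75.6144−75.6144)/(67.9479−29.3959) = 0.0000. V = [p*·75.6144 + (1−p*)·75.6144]/1.15 = 65.7516. B = V − Δ·S = 65.7516.
(1,1): S=111.3900. Δ = (V_up−V_dn)/(S_up−S_dn) = (41.1626−75.6144)/(157.0599−67.9479) = -0.3866. V = [p*·41.1626 + (1−p*)·75.6144]/1.15 = 45.5299. B = V − Δ·S = 88.5947.
(0,0): S=79.0000. Δ = (V_up−V_dn)/(S_up−S_dn) = (45.5299−65.7516)/(111.3900−48.1900) = -0.3200. V = [p*·45.5299 + (1−p*)·65.7516]/1.15 = 45.3061. B = V − Δ·S = 70.5832.
Self-financing check: at every node Δ·S+B equals the discounted successor values.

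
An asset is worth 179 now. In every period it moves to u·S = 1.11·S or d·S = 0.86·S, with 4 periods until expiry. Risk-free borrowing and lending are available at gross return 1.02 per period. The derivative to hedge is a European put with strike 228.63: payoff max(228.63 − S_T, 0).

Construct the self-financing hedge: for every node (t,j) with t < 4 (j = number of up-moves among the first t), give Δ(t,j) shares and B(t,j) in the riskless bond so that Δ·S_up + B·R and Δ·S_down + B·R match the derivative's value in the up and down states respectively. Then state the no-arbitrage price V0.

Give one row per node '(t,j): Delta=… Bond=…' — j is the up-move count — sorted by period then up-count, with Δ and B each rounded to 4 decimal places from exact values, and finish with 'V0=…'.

(0,0): Delta=-0.7621 Bond=175.3083
(1,0): Delta=-1.0000 Bond=215.4432
(1,1): Delta=-0.6584 Bond=158.2108
(2,0): Delta=-1.0000 Bond=219.7520
(2,1): Delta=-1.0000 Bond=219.7520
(2,2): Delta=-0.5095 Bond=128.5380
(3,0): Delta=-1.0000 Bond=224.1471
(3,1): Delta=-1.0000 Bond=224.1471
(3,2): Delta=-1.0000 Bond=224.1471
(3,3): Delta=-0.2957 Bond=78.7747
V0=38.8998

Under the risk-neutral measure, an up-move has probability p* = (R−d)/(u−d) = 0.6400 and values discount at R = 1.02.
Terminal payoffs: V(4,0)=130.7155, V(4,1)=102.2520, V(4,2)=65.5143, V(4,3)=18.0969, V(4,4)=0.0000
(3,0): S=113.8540. Δ = (V_up−V_dn)/(S_up−S_dn) = (102.2520−130.7155)/(126.3780−97.9145) = -1.0000. V = [p*·102.2520 + (1−p*)·130.7155]/1.02 = 110.2930. B = V − Δ·S = 224.1471.
(3,1): S=146.9511. Δ = (V_up−V_dn)/(S_up−S_dn) = (65.5143−102.2520)/(163.1157−126.3780) = -1.0000. V = [p*·65.5143 + (1−p*)·102.2520]/1.02 = 77.1959. B = V − Δ·S = 224.1471.
(3,2): S=189.6695. Δ = (V_up−V_dn)/(S_up−S_dn) = (18.0969−65.5143)/(210.5331−163.1157) = -1.0000. V = [p*·18.0969 + (1−p*)·65.5143]/1.02 = 34.4776. B = V − Δ·S = 224.1471.
(3,3): S=244.8059. Δ = (V_up−V_dn)/(S_up−S_dn) = (0.0000−18.0969)/(271.7346−210.5331) = -0.2957. V = [p*·0.0000 + (1−p*)·18.0969]/1.02 = 6.3871. B = V − Δ·S = 78.7747.
(2,0): S=132.3884. Δ = (V_up−V_dn)/(S_up−S_dn) = (77.1959−110.2930)/(146.9511−113.8540) = -1.0000. V = [p*·77.1959 + (1−p*)·110.2930]/1.02 = 87.3636. B = V − Δ·S = 219.7520.
(2,1): S=170.8734. Δ = (V_up−V_dn)/(S_up−S_dn) = (34.4776−77.1959)/(189.6695−146.9511) = -1.0000. V = [p*·34.4776 + (1−p*)·77.1959]/1.02 = 48.8786. B = V − Δ·S = 219.7520.
(2,2): S=220.5459. Δ = (V_up−V_dn)/(S_up−S_dn) = (6.3871−34.4776)/(244.8059−189.6695) = -0.5095. V = [p*·6.3871 + (1−p*)·34.4776]/1.02 = 16.1762. B = V − Δ·S = 128.5380.
(1,0): S=153.9400. Δ = (V_up−V_dn)/(S_up−S_dn) = (48.8786−87.3636)/(170.8734−132.3884) = -1.0000. V = [p*·48.8786 + (1−p*)·87.3636]/1.02 = 61.5032. B = V − Δ·S = 215.4432.
(1,1): S=198.6900. Δ = (V_up−V_dn)/(S_up−S_dn) = (16.1762−48.8786)/(220.5459−170.8734) = -0.6584. V = [p*·16.1762 + (1−p*)·48.8786]/1.02 = 27.4010. B = V − Δ·S = 158.2108.
(0,0): S=179.0000. Δ = (V_up−V_dn)/(S_up−S_dn) = (27.4010−61.5032)/(198.6900−153.9400) = -0.7621. V = [p*·27.4010 + (1−p*)·61.5032]/1.02 = 38.8998. B = V − Δ·S = 175.3083.
Each (Δ,B) replicates both successor values, so the strategy is self-financing and V0 is arbitrage-free.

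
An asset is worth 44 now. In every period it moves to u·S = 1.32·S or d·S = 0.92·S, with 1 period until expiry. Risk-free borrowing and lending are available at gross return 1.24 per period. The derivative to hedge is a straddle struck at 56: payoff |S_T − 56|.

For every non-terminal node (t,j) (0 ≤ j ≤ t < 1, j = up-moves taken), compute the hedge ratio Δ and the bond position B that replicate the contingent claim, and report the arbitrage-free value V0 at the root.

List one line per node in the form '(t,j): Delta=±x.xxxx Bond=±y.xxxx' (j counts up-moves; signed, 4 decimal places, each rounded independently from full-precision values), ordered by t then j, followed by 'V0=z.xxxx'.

(0,0): Delta=-0.7636 Bond=37.4452
V0=3.8452

Since d<R<u, set p* = (R−d)/(u−d) = 0.8000; price each node as the discounted p*-expectation of its children.
At expiry t=1: V(1,0)=15.5200, V(1,1)=2.0800
(0,0): S=44.0000. Δ = (V_up−V_dn)/(S_up−S_dn) = (2.0800−15.5200)/(58.0800−40.4800) = -0.7636. V = [p*·2.0800 + (1−p*)·15.5200]/1.24 = 3.8452. B = V − Δ·S = 37.4452.
Each (Δ,B) replicates both successor values, so the strategy is self-financing and V0 is arbitrage-free.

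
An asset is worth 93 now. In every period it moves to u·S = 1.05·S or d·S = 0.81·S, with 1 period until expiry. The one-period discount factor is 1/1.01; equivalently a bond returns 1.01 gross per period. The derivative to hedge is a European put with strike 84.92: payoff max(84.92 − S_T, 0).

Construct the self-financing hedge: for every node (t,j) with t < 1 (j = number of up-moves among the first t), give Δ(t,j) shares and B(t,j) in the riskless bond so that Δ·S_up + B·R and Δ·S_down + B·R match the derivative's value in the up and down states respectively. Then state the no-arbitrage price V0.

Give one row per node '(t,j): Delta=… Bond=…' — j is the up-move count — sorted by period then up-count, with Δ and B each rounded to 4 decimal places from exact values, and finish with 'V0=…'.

The replicating-portfolio and risk-neutral prices coincide; use p* = (1.01−0.81)/(1.05−0.81) = 0.8333 for the latter.
Payoff layer (t=1): V(1,0)=9.5900, V(1,1)=0.0000
Node (0,0) S=93.0000: V=(p*·0.0000+(1−p*)·9.5900)/1.01=1.5825; Δ=(0.0000−9.5900)/(97.6500−75.3300)=-0.4297; B=V−Δ·S=41.5408
Check: Δ(0,0)·S0 + B(0,0) = 1.5825 = V0.

(0,0): Delta=-0.4297 Bond=41.5408
V0=1.5825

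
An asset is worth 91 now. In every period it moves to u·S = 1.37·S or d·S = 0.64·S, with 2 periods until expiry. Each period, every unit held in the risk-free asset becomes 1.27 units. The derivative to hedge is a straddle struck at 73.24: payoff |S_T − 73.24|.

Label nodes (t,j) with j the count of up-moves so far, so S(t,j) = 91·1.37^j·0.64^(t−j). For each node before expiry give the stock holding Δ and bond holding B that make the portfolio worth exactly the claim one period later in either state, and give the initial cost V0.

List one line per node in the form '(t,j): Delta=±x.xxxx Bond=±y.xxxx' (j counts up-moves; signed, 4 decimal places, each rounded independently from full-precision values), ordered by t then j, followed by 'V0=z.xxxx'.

Under the risk-neutral measure, an up-move has probability p* = (R−d)/(u−d) = 0.8630 and values discount at R = 1.27.
Payoff layer (t=2): V(2,0)=35.9664, V(2,1)=6.5488, V(2,2)=97.5579
  t=1,j=0: stock 58.2400 → up 79.7888 (V=6.5488), down 37.2736 (V=35.9664). Price 8.3296; hedge Δ=-0.6919, bond B=48.6277.
  t=1,j=1: stock 124.6700 → up 170.7979 (V=97.5579), down 79.7888 (V=6.5488). Price 67.0007; hedge Δ=1.0000, bond B=-57.6693.
  t=0,j=0: stock 91.0000 → up 124.6700 (V=67.0007), down 58.2400 (V=8.3296). Price 46.4280; hedge Δ=0.8832, bond B=-33.9434.
Each (Δ,B) replicates both successor values, so the strategy is self-financing and V0 is arbitrage-free.

(0,0): Delta=0.8832 Bond=-33.9434
(1,0): Delta=-0.6919 Bond=48.6277
(1,1): Delta=1.0000 Bond=-57.6693
V0=46.4280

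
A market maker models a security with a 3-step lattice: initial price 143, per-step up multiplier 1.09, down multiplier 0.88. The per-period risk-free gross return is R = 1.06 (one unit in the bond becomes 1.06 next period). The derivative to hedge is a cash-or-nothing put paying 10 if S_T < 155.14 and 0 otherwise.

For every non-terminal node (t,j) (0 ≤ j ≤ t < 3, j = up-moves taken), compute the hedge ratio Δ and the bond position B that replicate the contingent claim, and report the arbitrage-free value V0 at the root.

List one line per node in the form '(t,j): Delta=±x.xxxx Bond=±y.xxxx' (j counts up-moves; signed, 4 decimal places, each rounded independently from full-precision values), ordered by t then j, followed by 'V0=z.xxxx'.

(0,0): Delta=-0.2177 Bond=34.2457
(1,0): Delta=0.0000 Bond=8.9000
(1,1): Delta=-0.2470 Bond=40.8672
(2,0): Delta=0.0000 Bond=9.4340
(2,1): Delta=0.0000 Bond=9.4340
(2,2): Delta=-0.2803 Bond=48.9668
V0=3.1088

The replicating-portfolio and risk-neutral prices coincide; use p* = (1.06−0.88)/(1.09−0.88) = 0.8571 for the latter.
Payoff layer (t=3): V(3,0)=10.0000, V(3,1)=10.0000, V(3,2)=10.0000, V(3,3)=0.0000
(2,0): S=110.7392. Δ = (V_up−V_dn)/(S_up−S_dn) = (10.0000−10.0000)/(120.7057−97.4505) = 0.0000. V = [p*·10.0000 + (1−p*)·10.0000]/1.06 = 9.4340. B = V − Δ·S = 9.4340.
(2,1): S=137.1656. Δ = (V_up−V_dn)/(S_up−S_dn) = (10.0000−10.0000)/(149.5105−120.7057) = 0.0000. V = [p*·10.0000 + (1−p*)·10.0000]/1.06 = 9.4340. B = V − Δ·S = 9.4340.
(2,2): S=169.8983. Δ = (V_up−V_dn)/(S_up−S_dn) = (0.0000−10.0000)/(185.1891−149.5105) = -0.2803. V = [p*·0.0000 + (1−p*)·10.0000]/1.06 = 1.3477. B = V − Δ·S = 48.9668.
(1,0): S=125.8400. Δ = (V_up−V_dn)/(S_up−S_dn) = (9.4340−9.4340)/(137.1656−110.7392) = 0.0000. V = [p*·9.4340 + (1−p*)·9.4340]/1.06 = 8.9000. B = V − Δ·S = 8.9000.
(1,1): S=155.8700. Δ = (V_up−V_dn)/(S_up−S_dn) = (1.3477−9.4340)/(169.8983−137.1656) = -0.2470. V = [p*·1.3477 + (1−p*)·9.4340]/1.06 = 2.3612. B = V − Δ·S = 40.8672.
(0,0): S=143.0000. Δ = (V_up−V_dn)/(S_up−S_dn) = (2.3612−8.9000)/(155.8700−125.8400) = -0.2177. V = [p*·2.3612 + (1−p*)·8.9000]/1.06 = 3.1088. B = V − Δ·S = 34.2457.
The time-0 hedge costs 3.1088, which is the no-arbitrage price.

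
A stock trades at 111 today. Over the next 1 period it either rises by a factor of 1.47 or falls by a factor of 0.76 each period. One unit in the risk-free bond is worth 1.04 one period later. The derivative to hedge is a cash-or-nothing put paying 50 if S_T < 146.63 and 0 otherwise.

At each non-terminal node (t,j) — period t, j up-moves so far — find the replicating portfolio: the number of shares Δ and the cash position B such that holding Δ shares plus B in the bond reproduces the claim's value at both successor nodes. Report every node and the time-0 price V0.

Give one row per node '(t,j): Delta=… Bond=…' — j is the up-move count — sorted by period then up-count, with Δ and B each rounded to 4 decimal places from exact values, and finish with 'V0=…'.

No-arbitrage ⇒ martingale measure with p* = (R−d)/(u−d) = 0.3944.
Payoff layer (t=1): V(1,0)=50.0000, V(1,1)=0.0000
  t=0,j=0: stock 111.0000 → up 163.1700 (V=0.0000), down 84.3600 (V=50.0000). Price 29.1170; hedge Δ=-0.6344, bond B=99.5395.
Root portfolio cost Δ·111+B reproduces V0=29.1170.

(0,0): Delta=-0.6344 Bond=99.5395
V0=29.1170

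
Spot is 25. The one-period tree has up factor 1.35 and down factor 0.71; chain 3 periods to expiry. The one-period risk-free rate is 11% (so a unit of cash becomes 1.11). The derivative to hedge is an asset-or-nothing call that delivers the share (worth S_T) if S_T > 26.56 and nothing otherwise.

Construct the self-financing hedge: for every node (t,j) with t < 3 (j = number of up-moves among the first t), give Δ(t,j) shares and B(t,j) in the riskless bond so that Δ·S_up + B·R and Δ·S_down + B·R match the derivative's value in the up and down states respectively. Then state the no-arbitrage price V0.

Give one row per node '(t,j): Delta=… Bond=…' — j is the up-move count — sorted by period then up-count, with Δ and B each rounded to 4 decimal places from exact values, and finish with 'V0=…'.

(0,0): Delta=1.3470 Bond=-12.3003
(1,0): Delta=1.6034 Bond=-18.2045
(1,1): Delta=1.2661 Bond=-10.9227
(2,0): Delta=0.0000 Bond=0.0000
(2,1): Delta=2.1094 Bond=-32.3312
(2,2): Delta=1.0000 Bond=0.0000
V0=21.3749

Since d<R<u, set p* = (R−d)/(u−d) = 0.6250; price each node as the discounted p*-expectation of its children.
Terminal payoffs: V(3,0)=0.0000, V(3,1)=0.0000, V(3,2)=32.3494, V(3,3)=61.5094
  t=2,j=0: stock 12.6025 → up 17.0134 (V=0.0000), down 8.9478 (V=0.0000). Price 0.0000; hedge Δ=0.0000, bond B=0.0000.
  t=2,j=1: stock 23.9625 → up 32.3494 (V=32.3494), down 17.0134 (V=0.0000). Price 18.2147; hedge Δ=2.1094, bond B=-32.3312.
  t=2,j=2: stock 45.5625 → up 61.5094 (V=61.5094), down 32.3494 (V=32.3494). Price 45.5625; hedge Δ=1.0000, bond B=0.0000.
  t=1,j=0: stock 17.7500 → up 23.9625 (V=18.2147), down 12.6025 (V=0.0000). Price 10.2560; hedge Δ=1.6034, bond B=-18.2045.
  t=1,j=1: stock 33.7500 → up 45.5625 (V=45.5625), down 23.9625 (V=18.2147). Price 31.8082; hedge Δ=1.2661, bond B=-10.9227.
  t=0,j=0: stock 25.0000 → up 33.7500 (V=31.8082), down 17.7500 (V=10.2560). Price 21.3749; hedge Δ=1.3470, bond B=-12.3003.
The time-0 hedge costs 21.3749, which is the no-arbitrage price.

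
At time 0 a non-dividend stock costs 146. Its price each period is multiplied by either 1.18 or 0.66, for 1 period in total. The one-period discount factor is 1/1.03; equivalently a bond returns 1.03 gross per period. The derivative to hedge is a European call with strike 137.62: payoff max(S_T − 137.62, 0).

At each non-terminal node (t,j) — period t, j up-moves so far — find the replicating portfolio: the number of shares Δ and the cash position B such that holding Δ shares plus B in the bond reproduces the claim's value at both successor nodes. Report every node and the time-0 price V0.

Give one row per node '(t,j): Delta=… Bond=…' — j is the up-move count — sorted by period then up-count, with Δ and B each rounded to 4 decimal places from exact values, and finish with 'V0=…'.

Since d<R<u, set p* = (R−d)/(u−d) = 0.7115; price each node as the discounted p*-expectation of its children.
Terminal payoffs: V(1,0)=0.0000, V(1,1)=34.6600
(0,0): S=146.0000. Δ = (V_up−V_dn)/(S_up−S_dn) = (34.6600−0.0000)/(172.2800−96.3600) = 0.4565. V = [p*·34.6600 + (1−p*)·0.0000]/1.03 = 23.9436. B = V − Δ·S = -42.7102.
The time-0 hedge costs 23.9436, which is the no-arbitrage price.

(0,0): Delta=0.4565 Bond=-42.7102
V0=23.9436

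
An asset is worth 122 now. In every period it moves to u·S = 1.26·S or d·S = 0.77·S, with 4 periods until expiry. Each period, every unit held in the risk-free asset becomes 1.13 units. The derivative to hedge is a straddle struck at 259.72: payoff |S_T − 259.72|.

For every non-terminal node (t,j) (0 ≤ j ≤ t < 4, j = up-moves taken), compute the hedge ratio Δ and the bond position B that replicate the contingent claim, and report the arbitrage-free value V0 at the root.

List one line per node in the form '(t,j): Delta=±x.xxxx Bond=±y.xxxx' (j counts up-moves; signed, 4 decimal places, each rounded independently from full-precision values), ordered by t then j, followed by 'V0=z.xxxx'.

Under the risk-neutral measure, an up-move has probability p* = (R−d)/(u−d) = 0.7347 and values discount at R = 1.13.
Terminal payoffs: V(4,0)=216.8333, V(4,1)=189.5417, V(4,2)=144.8829, V(4,3)=71.8047, V(4,4)=47.7778
  t=3,j=0: stock 55.6970 → up 70.1783 (V=189.5417), down 42.8867 (V=216.8333). Price 174.1437; hedge Δ=-1.0000, bond B=229.8407.
  t=3,j=1: stock 91.1406 → up 114.8371 (V=144.8829), down 70.1783 (V=189.5417). Price 138.7001; hedge Δ=-1.0000, bond B=229.8407.
  t=3,j=2: stock 149.1391 → up 187.9153 (V=71.8047), down 114.8371 (V=144.8829). Price 80.7016; hedge Δ=-1.0000, bond B=229.8407.
  t=3,j=3: stock 244.0459 → up 307.4978 (V=47.7778), down 187.9153 (V=71.8047). Price 47.9224; hedge Δ=-0.2009, bond B=96.9568.
  t=2,j=0: stock 72.3338 → up 91.1406 (V=138.7001), down 55.6970 (V=174.1437). Price 131.0651; hedge Δ=-1.0000, bond B=203.3989.
  t=2,j=1: stock 118.3644 → up 149.1391 (V=80.7016), down 91.1406 (V=138.7001). Price 85.0345; hedge Δ=-1.0000, bond B=203.3989.
  t=2,j=2: stock 193.6872 → up 244.0459 (V=47.9224), down 149.1391 (V=80.7016). Price 50.1052; hedge Δ=-0.3454, bond B=117.0015.
  t=1,j=0: stock 93.9400 → up 118.3644 (V=85.0345), down 72.3338 (V=131.0651). Price 86.0590; hedge Δ=-1.0000, bond B=179.9990.
  t=1,j=1: stock 153.7200 → up 193.6872 (V=50.1052), down 118.3644 (V=85.0345). Price 52.5417; hedge Δ=-0.4637, bond B=123.8259.
  t=0,j=0: stock 122.0000 → up 153.7200 (V=52.5417), down 93.9400 (V=86.0590). Price 54.3664; hedge Δ=-0.5607, bond B=122.7690.
The time-0 hedge costs 54.3664, which is the no-arbitrage price.

(0,0): Delta=-0.5607 Bond=122.7690
(1,0): Delta=-1.0000 Bond=179.9990
(1,1): Delta=-0.4637 Bond=123.8259
(2,0): Delta=-1.0000 Bond=203.3989
(2,1): Delta=-1.0000 Bond=203.3989
(2,2): Delta=-0.3454 Bond=117.0015
(3,0): Delta=-1.0000 Bond=229.8407
(3,1): Delta=-1.0000 Bond=229.8407
(3,2): Delta=-1.0000 Bond=229.8407
(3,3): Delta=-0.2009 Bond=96.9568
V0=54.3664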